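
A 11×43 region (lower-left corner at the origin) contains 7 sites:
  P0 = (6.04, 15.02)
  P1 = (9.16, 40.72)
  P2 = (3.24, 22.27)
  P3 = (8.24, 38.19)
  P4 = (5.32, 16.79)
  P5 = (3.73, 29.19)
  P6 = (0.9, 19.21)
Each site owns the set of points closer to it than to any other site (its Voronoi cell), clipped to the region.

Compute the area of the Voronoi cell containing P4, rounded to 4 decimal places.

1. box [0,11]×[0,43]: [(0, 0) (11, 0) (11, 43) (0, 43)]
2. ⊥bis P4·P0 via (5.68,15.905): [(0, 13.5945) (11, 18.0691) (11, 43) (0, 43)]  |A|=298.8504
3. ⊥bis P4·P1 via (7.24,28.755): [(0, 29.9168) (0, 13.5945) (11, 18.0691) (11, 28.1516)]  |A|=145.2268
4. ⊥bis P4·P2 via (4.28,19.53): [(0, 17.9055) (0, 13.5945) (11, 18.0691) (11, 22.0807)]  |A|=45.7741
5. ⊥bis P4·P3 via (6.78,27.49): [(0, 17.9055) (0, 13.5945) (11, 18.0691) (11, 22.0807)]  |A|=45.7741
6. ⊥bis P4·P5 via (4.525,22.99): [(0, 17.9055) (0, 13.5945) (11, 18.0691) (11, 22.0807)]  |A|=45.7741
7. ⊥bis P4·P6 via (3.11,18): [(3.8605, 19.3708) (0.8979, 13.9597) (11, 18.0691) (11, 22.0807)]  |A|=35.5646
8. canonical 4-gon: [(3.8605, 19.3708) (0.8979, 13.9597) (11, 18.0691) (11, 22.0807)]
9. shoelace: 35.5646

Area of P4's cell: 35.5646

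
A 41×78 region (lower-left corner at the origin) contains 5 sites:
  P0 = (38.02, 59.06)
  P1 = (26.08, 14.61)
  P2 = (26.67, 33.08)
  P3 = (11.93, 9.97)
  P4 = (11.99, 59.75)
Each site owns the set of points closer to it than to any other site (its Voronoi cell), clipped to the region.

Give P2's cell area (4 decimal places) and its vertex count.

1. box [0,41]×[0,78]: [(0, 0) (41, 0) (41, 78) (0, 78)]
2. ⊥bis P2·P0 via (32.345,46.07): [(0, 60.2007) (0, 0) (41, 0) (41, 42.2889)]  |A|=2101.0359
3. ⊥bis P2·P1 via (26.375,23.845): [(0, 60.2007) (0, 24.6875) (41, 23.3778) (41, 42.2889)]  |A|=1115.6965
4. ⊥bis P2·P3 via (19.3,21.525): [(0, 60.2007) (0, 33.8349) (15.0978, 24.2052) (41, 23.3778) (41, 42.2889)]  |A|=1046.6437
5. ⊥bis P2·P4 via (19.33,46.415): [(24.7396, 49.3926) (0, 35.7752) (0, 33.8349) (15.0978, 24.2052) (41, 23.3778) (41, 42.2889)]  |A|=744.5047
6. canonical 6-gon: [(24.7396, 49.3926) (0, 35.7752) (0, 33.8349) (15.0978, 24.2052) (41, 23.3778) (41, 42.2889)]
7. shoelace: 744.5047

Area of P2's cell: 744.5047 (6 vertices)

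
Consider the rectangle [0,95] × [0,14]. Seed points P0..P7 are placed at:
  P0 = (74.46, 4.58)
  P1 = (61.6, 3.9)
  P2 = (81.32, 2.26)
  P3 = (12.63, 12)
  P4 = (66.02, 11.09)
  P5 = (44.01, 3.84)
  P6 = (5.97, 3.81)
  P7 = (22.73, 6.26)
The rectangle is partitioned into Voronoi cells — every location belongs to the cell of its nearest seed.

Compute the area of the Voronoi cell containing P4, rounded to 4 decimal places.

1. box [0,95]×[0,14]: [(0, 0) (95, 0) (95, 14) (0, 14)]
2. ⊥bis P4·P0 via (70.24,7.835): [(0, 0) (64.1967, 0) (74.9952, 14) (0, 14)]  |A|=974.3432
3. ⊥bis P4·P1 via (63.81,7.495): [(67.9939, 4.923) (74.9952, 14) (53.2283, 14)]  |A|=98.7892
4. ⊥bis P4·P2 via (73.67,6.675): [(67.9939, 4.923) (74.9952, 14) (53.2283, 14)]  |A|=98.7892
5. ⊥bis P4·P3 via (39.325,11.545): [(67.9939, 4.923) (74.9952, 14) (53.2283, 14)]  |A|=98.7892
6. ⊥bis P4·P5 via (55.015,7.465): [(67.9939, 4.923) (74.9952, 14) (53.2283, 14)]  |A|=98.7892
7. ⊥bis P4·P6 via (35.995,7.45): [(67.9939, 4.923) (74.9952, 14) (53.2283, 14)]  |A|=98.7892
8. ⊥bis P4·P7 via (44.375,8.675): [(67.9939, 4.923) (74.9952, 14) (53.2283, 14)]  |A|=98.7892
9. canonical 3-gon: [(67.9939, 4.923) (74.9952, 14) (53.2283, 14)]
10. shoelace: 98.7892

Area of P4's cell: 98.7892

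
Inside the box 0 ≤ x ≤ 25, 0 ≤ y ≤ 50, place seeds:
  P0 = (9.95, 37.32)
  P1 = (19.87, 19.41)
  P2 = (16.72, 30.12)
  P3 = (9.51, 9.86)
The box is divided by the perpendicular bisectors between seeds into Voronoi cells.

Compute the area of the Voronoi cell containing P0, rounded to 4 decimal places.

1. box [0,25]×[0,50]: [(0, 0) (25, 0) (25, 50) (0, 50)]
2. ⊥bis P0·P1 via (14.91,28.365): [(0, 20.1066) (25, 33.9537) (25, 50) (0, 50)]  |A|=574.2463
3. ⊥bis P0·P2 via (13.335,33.72): [(0, 21.1814) (25, 44.6883) (25, 50) (0, 50)]  |A|=426.6283
4. ⊥bis P0·P3 via (9.73,23.59): [(0, 23.7459) (2.6817, 23.7029) (25, 44.6883) (25, 50) (0, 50)]  |A|=423.1897
5. canonical 5-gon: [(0, 23.7459) (2.6817, 23.7029) (25, 44.6883) (25, 50) (0, 50)]
6. shoelace: 423.1897

Area of P0's cell: 423.1897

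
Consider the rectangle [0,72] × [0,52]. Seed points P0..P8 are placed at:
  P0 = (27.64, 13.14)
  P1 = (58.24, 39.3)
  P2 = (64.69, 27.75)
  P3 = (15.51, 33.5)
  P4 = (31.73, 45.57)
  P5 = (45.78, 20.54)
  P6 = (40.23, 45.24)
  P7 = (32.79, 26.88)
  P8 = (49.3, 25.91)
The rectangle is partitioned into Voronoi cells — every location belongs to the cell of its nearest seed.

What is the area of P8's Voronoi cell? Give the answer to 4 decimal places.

1. box [0,72]×[0,52]: [(0, 0) (72, 0) (72, 52) (0, 52)]
2. ⊥bis P8·P0 via (38.47,19.525): [(49.9813, 0) (72, 0) (72, 52) (19.3238, 52)]  |A|=1942.0669
3. ⊥bis P8·P1 via (53.77,32.605): [(49.9813, 0) (72, 0) (72, 20.4335) (24.7209, 52) (19.3238, 52)]  |A|=1195.8492
4. ⊥bis P8·P2 via (56.995,26.83): [(49.9813, 0) (60.2027, 0) (56.5244, 30.766) (24.7209, 52) (19.3238, 52)]  |A|=856.2619
5. ⊥bis P8·P3 via (32.405,29.705): [(32.4224, 29.7826) (49.9813, 0) (60.2027, 0) (56.5244, 30.766) (35.7577, 44.6311)]  |A|=702.079
6. ⊥bis P8·P4 via (40.515,35.74): [(32.9147, 28.9477) (49.9813, 0) (60.2027, 0) (56.5244, 30.766) (44.1752, 39.0111)]  |A|=623.0356
7. ⊥bis P8·P5 via (47.54,23.225): [(35.409, 31.1768) (58.2667, 16.1938) (56.5244, 30.766) (44.1752, 39.0111)]  |A|=238.0044
8. ⊥bis P8·P6 via (44.765,35.575): [(35.4283, 31.194) (35.409, 31.1768) (58.2667, 16.1938) (56.5244, 30.766) (47.441, 36.8306)]  |A|=215.7038
9. ⊥bis P8·P7 via (41.045,26.395): [(41.4942, 34.0403) (41.1065, 27.4421) (58.2667, 16.1938) (56.5244, 30.766) (47.441, 36.8306)]  |A|=196.1585
10. canonical 5-gon: [(41.4942, 34.0403) (41.1065, 27.4421) (58.2667, 16.1938) (56.5244, 30.766) (47.441, 36.8306)]
11. shoelace: 196.1585

Area of P8's cell: 196.1585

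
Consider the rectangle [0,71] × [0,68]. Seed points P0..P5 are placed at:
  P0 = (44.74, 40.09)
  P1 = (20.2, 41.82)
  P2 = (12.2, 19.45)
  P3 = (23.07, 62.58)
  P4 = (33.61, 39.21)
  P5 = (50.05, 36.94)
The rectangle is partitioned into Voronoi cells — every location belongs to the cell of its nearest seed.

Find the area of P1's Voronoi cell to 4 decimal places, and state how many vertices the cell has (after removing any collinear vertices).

Area of P1's cell: 578.4841 (4 vertices)

1. box [0,71]×[0,68]: [(0, 0) (71, 0) (71, 68) (0, 68)]
2. ⊥bis P1·P0 via (32.47,40.955): [(0, 0) (29.5828, 0) (34.3766, 68) (0, 68)]  |A|=2174.6191
3. ⊥bis P1·P2 via (16.2,30.635): [(0, 36.4285) (31.3603, 25.2134) (34.3766, 68) (0, 68)]  |A|=1230.4751
4. ⊥bis P1·P3 via (21.635,52.2): [(0, 55.191) (0, 36.4285) (31.3603, 25.2134) (33.1505, 50.608)]  |A|=719.2236
5. ⊥bis P1·P4 via (26.905,40.515): [(28.9816, 51.1844) (0, 55.191) (0, 36.4285) (24.4106, 27.6987)]  |A|=578.4841
6. ⊥bis P1·P5 via (35.125,39.38): [(28.9816, 51.1844) (0, 55.191) (0, 36.4285) (24.4106, 27.6987)]  |A|=578.4841
7. canonical 4-gon: [(28.9816, 51.1844) (0, 55.191) (0, 36.4285) (24.4106, 27.6987)]
8. shoelace: 578.4841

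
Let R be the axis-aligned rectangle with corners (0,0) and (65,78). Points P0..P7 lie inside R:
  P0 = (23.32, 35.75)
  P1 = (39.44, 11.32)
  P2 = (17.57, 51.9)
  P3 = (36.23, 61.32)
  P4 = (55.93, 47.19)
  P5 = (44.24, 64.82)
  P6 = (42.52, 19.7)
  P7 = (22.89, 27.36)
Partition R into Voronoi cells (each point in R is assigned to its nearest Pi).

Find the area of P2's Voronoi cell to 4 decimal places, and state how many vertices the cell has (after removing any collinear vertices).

1. box [0,65]×[0,78]: [(0, 0) (65, 0) (65, 78) (0, 78)]
2. ⊥bis P2·P0 via (20.445,43.825): [(0, 36.5458) (65, 59.6882) (65, 78) (0, 78)]  |A|=1942.3932
3. ⊥bis P2·P1 via (28.505,31.61): [(0, 36.5458) (65, 59.6882) (65, 78) (0, 78)]  |A|=1942.3932
4. ⊥bis P2·P3 via (26.9,56.61): [(0, 36.5458) (31.3874, 47.7209) (16.1018, 78) (0, 78)]  |A|=894.3443
5. ⊥bis P2·P4 via (36.75,49.545): [(0, 36.5458) (31.3874, 47.7209) (16.1018, 78) (0, 78)]  |A|=894.3443
6. ⊥bis P2·P5 via (30.905,58.36): [(0, 36.5458) (31.3874, 47.7209) (16.1018, 78) (0, 78)]  |A|=894.3443
7. ⊥bis P2·P6 via (30.045,35.8): [(0, 36.5458) (31.3874, 47.7209) (16.1018, 78) (0, 78)]  |A|=894.3443
8. ⊥bis P2·P7 via (20.23,39.63): [(0, 36.5458) (31.3874, 47.7209) (16.1018, 78) (0, 78)]  |A|=894.3443
9. canonical 4-gon: [(0, 36.5458) (31.3874, 47.7209) (16.1018, 78) (0, 78)]
10. shoelace: 894.3443

Area of P2's cell: 894.3443 (4 vertices)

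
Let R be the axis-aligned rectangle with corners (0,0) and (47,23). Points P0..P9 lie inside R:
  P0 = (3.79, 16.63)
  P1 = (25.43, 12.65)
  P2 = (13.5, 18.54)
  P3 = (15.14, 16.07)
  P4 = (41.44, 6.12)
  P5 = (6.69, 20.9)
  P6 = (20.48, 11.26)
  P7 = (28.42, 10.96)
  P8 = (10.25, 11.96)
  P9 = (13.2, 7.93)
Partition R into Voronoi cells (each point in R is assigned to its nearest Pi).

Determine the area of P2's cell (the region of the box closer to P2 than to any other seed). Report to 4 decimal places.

Area of P2's cell: 53.3081

1. box [0,47]×[0,23]: [(0, 0) (47, 0) (47, 23) (0, 23)]
2. ⊥bis P2·P0 via (8.645,17.585): [(12.104, 0) (47, 0) (47, 23) (7.5798, 23)]  |A|=854.6352
3. ⊥bis P2·P1 via (19.465,15.595): [(12.0076, 0.4903) (23.1209, 23) (7.5798, 23)]  |A|=174.9128
4. ⊥bis P2·P3 via (14.32,17.305): [(9.3493, 14.0046) (22.8972, 23) (7.5798, 23)]  |A|=68.893
5. ⊥bis P2·P4 via (27.47,12.33): [(9.3493, 14.0046) (22.8972, 23) (7.5798, 23)]  |A|=68.893
6. ⊥bis P2·P5 via (10.095,19.72): [(8.9021, 16.2778) (9.3493, 14.0046) (22.8972, 23) (11.2317, 23)]  |A|=56.6189
7. ⊥bis P2·P6 via (16.99,14.9): [(8.9021, 16.2778) (9.3493, 14.0046) (22.8972, 23) (11.2317, 23)]  |A|=56.6189
8. ⊥bis P2·P7 via (20.96,14.75): [(8.9021, 16.2778) (9.3493, 14.0046) (22.8972, 23) (11.2317, 23)]  |A|=56.6189
9. ⊥bis P2·P8 via (11.875,15.25): [(9.0325, 16.654) (11.5023, 15.4341) (22.8972, 23) (11.2317, 23)]  |A|=53.3081
10. ⊥bis P2·P9 via (13.35,13.235): [(9.0325, 16.654) (11.5023, 15.4341) (22.8972, 23) (11.2317, 23)]  |A|=53.3081
11. canonical 4-gon: [(9.0325, 16.654) (11.5023, 15.4341) (22.8972, 23) (11.2317, 23)]
12. shoelace: 53.3081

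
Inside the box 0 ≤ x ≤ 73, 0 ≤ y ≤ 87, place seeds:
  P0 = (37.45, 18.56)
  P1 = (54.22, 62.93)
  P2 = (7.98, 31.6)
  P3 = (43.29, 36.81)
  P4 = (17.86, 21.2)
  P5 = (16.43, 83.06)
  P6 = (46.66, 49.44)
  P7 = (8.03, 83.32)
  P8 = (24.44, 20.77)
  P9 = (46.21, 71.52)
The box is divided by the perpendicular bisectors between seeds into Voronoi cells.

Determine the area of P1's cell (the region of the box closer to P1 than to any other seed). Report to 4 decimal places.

1. box [0,73]×[0,87]: [(0, 0) (73, 0) (73, 87) (0, 87)]
2. ⊥bis P1·P0 via (45.835,40.745): [(0, 58.0687) (73, 30.4778) (73, 87) (0, 87)]  |A|=3119.0536
3. ⊥bis P1·P2 via (31.1,47.265): [(31.966, 45.9869) (73, 30.4778) (73, 87) (4.1775, 87)]  |A|=2570.9796
4. ⊥bis P1·P3 via (48.755,49.87): [(21.6501, 61.2121) (73, 39.7246) (73, 87) (4.1775, 87)]  |A|=2101.1866
5. ⊥bis P1·P4 via (36.04,42.065): [(21.6501, 61.2121) (73, 39.7246) (73, 87) (4.1775, 87)]  |A|=2101.1866
6. ⊥bis P1·P5 via (35.325,72.995): [(27.7, 58.6805) (73, 39.7246) (73, 87) (42.7852, 87)]  |A|=1498.622
7. ⊥bis P1·P6 via (50.44,56.185): [(31.904, 66.5728) (73, 43.542) (73, 87) (42.7852, 87)]  |A|=1201.5749
8. ⊥bis P1·P7 via (31.125,73.125): [(31.904, 66.5728) (73, 43.542) (73, 87) (42.7852, 87)]  |A|=1201.5749
9. ⊥bis P1·P8 via (39.33,41.85): [(31.904, 66.5728) (73, 43.542) (73, 87) (42.7852, 87)]  |A|=1201.5749
10. ⊥bis P1·P9 via (50.215,67.225): [(42.9044, 60.408) (73, 43.542) (73, 87) (71.4219, 87)]  |A|=674.9285
11. canonical 4-gon: [(42.9044, 60.408) (73, 43.542) (73, 87) (71.4219, 87)]
12. shoelace: 674.9285

Area of P1's cell: 674.9285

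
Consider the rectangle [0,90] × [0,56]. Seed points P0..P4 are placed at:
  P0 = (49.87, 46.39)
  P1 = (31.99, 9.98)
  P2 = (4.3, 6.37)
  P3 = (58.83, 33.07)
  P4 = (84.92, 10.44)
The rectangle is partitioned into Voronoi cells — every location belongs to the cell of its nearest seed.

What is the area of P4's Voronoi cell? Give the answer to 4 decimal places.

Area of P4's cell: 771.4307

1. box [0,90]×[0,56]: [(0, 0) (90, 0) (90, 56) (0, 56)]
2. ⊥bis P4·P0 via (67.395,28.415): [(38.2504, 0) (90, 0) (90, 50.4541)]  |A|=1305.4902
3. ⊥bis P4·P1 via (58.455,10.21): [(58.3732, 19.6191) (58.5437, 0) (90, 0) (90, 50.4541)]  |A|=1106.4216
4. ⊥bis P4·P2 via (44.61,8.405): [(58.3732, 19.6191) (58.5437, 0) (90, 0) (90, 50.4541)]  |A|=1106.4216
5. ⊥bis P4·P3 via (71.875,21.755): [(58.4888, 6.3221) (58.5437, 0) (90, 0) (90, 42.6512)]  |A|=771.4307
6. canonical 4-gon: [(58.4888, 6.3221) (58.5437, 0) (90, 0) (90, 42.6512)]
7. shoelace: 771.4307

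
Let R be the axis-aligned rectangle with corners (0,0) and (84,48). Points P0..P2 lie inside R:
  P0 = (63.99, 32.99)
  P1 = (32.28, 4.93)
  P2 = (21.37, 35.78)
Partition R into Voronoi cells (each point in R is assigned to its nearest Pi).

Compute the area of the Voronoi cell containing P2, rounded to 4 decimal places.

Area of P2's cell: 1266.3674

1. box [0,84]×[0,48]: [(0, 0) (84, 0) (84, 48) (0, 48)]
2. ⊥bis P2·P0 via (42.68,34.385): [(0, 0) (40.4291, 0) (43.5713, 48) (0, 48)]  |A|=2016.0084
3. ⊥bis P2·P1 via (26.825,20.355): [(0, 10.8684) (42.1155, 25.7625) (43.5713, 48) (0, 48)]  |A|=1266.3674
4. canonical 4-gon: [(0, 10.8684) (42.1155, 25.7625) (43.5713, 48) (0, 48)]
5. shoelace: 1266.3674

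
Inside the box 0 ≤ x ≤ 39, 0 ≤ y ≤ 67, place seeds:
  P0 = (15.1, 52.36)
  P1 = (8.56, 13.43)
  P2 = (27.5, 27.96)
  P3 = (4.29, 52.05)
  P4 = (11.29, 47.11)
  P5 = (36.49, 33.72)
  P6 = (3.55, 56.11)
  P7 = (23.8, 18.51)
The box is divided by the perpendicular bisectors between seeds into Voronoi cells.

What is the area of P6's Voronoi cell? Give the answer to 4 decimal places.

1. box [0,39]×[0,67]: [(0, 0) (39, 0) (39, 67) (0, 67)]
2. ⊥bis P6·P0 via (9.325,54.235): [(0, 25.514) (13.4695, 67) (0, 67)]  |A|=279.3974
3. ⊥bis P6·P1 via (6.055,34.77): [(0, 34.0592) (2.8844, 34.3978) (13.4695, 67) (0, 67)]  |A|=267.0737
4. ⊥bis P6·P2 via (15.525,42.035): [(0, 34.0592) (2.8844, 34.3978) (13.4695, 67) (0, 67)]  |A|=267.0737
5. ⊥bis P6·P3 via (3.92,54.08): [(0, 53.3655) (9.6115, 55.1174) (13.4695, 67) (0, 67)]  |A|=145.5503
6. ⊥bis P6·P4 via (7.42,51.61): [(0, 53.3655) (9.6115, 55.1174) (13.4695, 67) (0, 67)]  |A|=145.5503
7. ⊥bis P6·P5 via (20.02,44.915): [(0, 53.3655) (9.6115, 55.1174) (13.4695, 67) (0, 67)]  |A|=145.5503
8. ⊥bis P6·P7 via (13.675,37.31): [(0, 53.3655) (9.6115, 55.1174) (13.4695, 67) (0, 67)]  |A|=145.5503
9. canonical 4-gon: [(0, 53.3655) (9.6115, 55.1174) (13.4695, 67) (0, 67)]
10. shoelace: 145.5503

Area of P6's cell: 145.5503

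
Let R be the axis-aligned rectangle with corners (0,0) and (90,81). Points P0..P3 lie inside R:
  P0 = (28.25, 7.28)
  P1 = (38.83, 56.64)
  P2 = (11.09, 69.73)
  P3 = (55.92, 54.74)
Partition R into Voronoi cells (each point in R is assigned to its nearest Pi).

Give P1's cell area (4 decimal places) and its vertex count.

1. box [0,90]×[0,81]: [(0, 0) (90, 0) (90, 81) (0, 81)]
2. ⊥bis P1·P0 via (33.54,31.96): [(0, 39.1491) (90, 19.8582) (90, 81) (0, 81)]  |A|=4634.674
3. ⊥bis P1·P2 via (24.96,63.185): [(12.367, 36.4983) (90, 19.8582) (90, 81) (33.3666, 81)]  |A|=3633.4535
4. ⊥bis P1·P3 via (47.375,55.69): [(12.367, 36.4983) (44.4762, 29.6159) (50.1889, 81) (33.3666, 81)]  |A|=1218.9189
5. canonical 4-gon: [(12.367, 36.4983) (44.4762, 29.6159) (50.1889, 81) (33.3666, 81)]
6. shoelace: 1218.9189

Area of P1's cell: 1218.9189 (4 vertices)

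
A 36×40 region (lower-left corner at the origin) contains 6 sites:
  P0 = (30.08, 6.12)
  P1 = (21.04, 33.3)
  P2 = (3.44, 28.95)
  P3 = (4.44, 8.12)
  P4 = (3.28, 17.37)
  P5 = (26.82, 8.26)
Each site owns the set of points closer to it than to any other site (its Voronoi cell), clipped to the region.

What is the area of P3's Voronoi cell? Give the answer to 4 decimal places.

Area of P3's cell: 207.0526

1. box [0,36]×[0,40]: [(0, 0) (36, 0) (36, 40) (0, 40)]
2. ⊥bis P3·P0 via (17.26,7.12): [(0, 0) (16.7046, 0) (19.8247, 40) (0, 40)]  |A|=730.5872
3. ⊥bis P3·P1 via (12.74,20.71): [(0, 29.1089) (0, 0) (16.7046, 0) (18.0471, 17.2112)]  |A|=406.4198
4. ⊥bis P3·P2 via (3.94,18.535): [(15.2179, 19.0764) (0, 18.3458) (0, 0) (16.7046, 0) (18.0471, 17.2112)]  |A|=324.5243
5. ⊥bis P3·P4 via (3.86,12.745): [(0, 12.2609) (0, 0) (16.7046, 0) (17.8355, 14.4976)]  |A|=230.4282
6. ⊥bis P3·P5 via (15.63,8.19): [(15.5923, 14.2163) (0, 12.2609) (0, 0) (15.6812, 0)]  |A|=207.0526
7. canonical 4-gon: [(15.5923, 14.2163) (0, 12.2609) (0, 0) (15.6812, 0)]
8. shoelace: 207.0526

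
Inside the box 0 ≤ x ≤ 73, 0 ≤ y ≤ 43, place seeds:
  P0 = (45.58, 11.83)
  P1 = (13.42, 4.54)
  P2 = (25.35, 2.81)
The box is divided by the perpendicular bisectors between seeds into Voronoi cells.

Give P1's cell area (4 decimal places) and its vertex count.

Area of P1's cell: 928.4177 (5 vertices)

1. box [0,73]×[0,43]: [(0, 0) (73, 0) (73, 43) (0, 43)]
2. ⊥bis P1·P0 via (29.5,8.185): [(0, 0) (31.3554, 0) (21.6082, 43) (0, 43)]  |A|=1138.716
3. ⊥bis P1·P2 via (19.385,3.675): [(0, 0) (18.8521, 0) (23.7301, 33.6389) (21.6082, 43) (0, 43)]  |A|=928.4177
4. canonical 5-gon: [(0, 0) (18.8521, 0) (23.7301, 33.6389) (21.6082, 43) (0, 43)]
5. shoelace: 928.4177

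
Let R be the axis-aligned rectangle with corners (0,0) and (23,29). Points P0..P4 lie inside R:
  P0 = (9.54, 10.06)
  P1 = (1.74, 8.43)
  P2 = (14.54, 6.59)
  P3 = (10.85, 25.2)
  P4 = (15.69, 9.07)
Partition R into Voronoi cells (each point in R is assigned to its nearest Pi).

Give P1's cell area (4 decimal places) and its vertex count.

1. box [0,23]×[0,29]: [(0, 0) (23, 0) (23, 29) (0, 29)]
2. ⊥bis P1·P0 via (5.64,9.245): [(0, 0) (7.572, 0) (1.5117, 29) (0, 29)]  |A|=131.7134
3. ⊥bis P1·P2 via (8.14,7.51): [(0, 0) (7.0604, 0) (7.2689, 1.4502) (1.5117, 29) (0, 29)]  |A|=131.3424
4. ⊥bis P1·P3 via (6.295,16.815): [(0, 20.2346) (0, 0) (7.0604, 0) (7.2689, 1.4502) (3.7716, 18.1858)]  |A|=106.6387
5. ⊥bis P1·P4 via (8.715,8.75): [(0, 20.2346) (0, 0) (7.0604, 0) (7.2689, 1.4502) (3.7716, 18.1858)]  |A|=106.6387
6. canonical 5-gon: [(0, 20.2346) (0, 0) (7.0604, 0) (7.2689, 1.4502) (3.7716, 18.1858)]
7. shoelace: 106.6387

Area of P1's cell: 106.6387 (5 vertices)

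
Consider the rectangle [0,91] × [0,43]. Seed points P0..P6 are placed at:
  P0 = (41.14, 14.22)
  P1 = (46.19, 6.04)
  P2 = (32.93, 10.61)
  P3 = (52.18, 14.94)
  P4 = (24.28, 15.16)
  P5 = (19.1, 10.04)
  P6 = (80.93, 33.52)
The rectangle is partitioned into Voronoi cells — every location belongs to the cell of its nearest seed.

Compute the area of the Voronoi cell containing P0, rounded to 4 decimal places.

1. box [0,91]×[0,43]: [(0, 0) (91, 0) (91, 43) (0, 43)]
2. ⊥bis P0·P1 via (43.665,10.13): [(0, 0) (27.2564, 0) (91, 39.3527) (91, 43) (0, 43)]  |A|=2658.7585
3. ⊥bis P0·P2 via (37.035,12.415): [(39.2407, 7.3986) (91, 39.3527) (91, 43) (23.5865, 43)]  |A|=1294.3961
4. ⊥bis P0·P3 via (46.66,14.58): [(39.2407, 7.3986) (46.8231, 12.0797) (44.8065, 43) (23.5865, 43)]  |A|=499.674
5. ⊥bis P0·P4 via (32.71,14.69): [(33.0841, 21.4002) (39.2407, 7.3986) (46.8231, 12.0797) (44.8065, 43) (34.2884, 43)]  |A|=384.0955
6. ⊥bis P0·P5 via (30.12,12.13): [(33.0841, 21.4002) (39.2407, 7.3986) (46.8231, 12.0797) (44.8065, 43) (34.2884, 43)]  |A|=384.0955
7. ⊥bis P0·P6 via (61.035,23.87): [(33.0841, 21.4002) (39.2407, 7.3986) (46.8231, 12.0797) (44.8065, 43) (34.2884, 43)]  |A|=384.0955
8. canonical 5-gon: [(33.0841, 21.4002) (39.2407, 7.3986) (46.8231, 12.0797) (44.8065, 43) (34.2884, 43)]
9. shoelace: 384.0955

Area of P0's cell: 384.0955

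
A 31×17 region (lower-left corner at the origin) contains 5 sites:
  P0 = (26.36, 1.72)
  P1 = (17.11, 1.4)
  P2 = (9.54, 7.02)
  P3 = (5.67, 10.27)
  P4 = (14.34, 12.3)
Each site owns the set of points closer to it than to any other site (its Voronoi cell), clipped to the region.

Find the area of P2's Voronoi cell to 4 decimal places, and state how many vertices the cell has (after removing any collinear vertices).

1. box [0,31]×[0,17]: [(0, 0) (31, 0) (31, 17) (0, 17)]
2. ⊥bis P2·P0 via (17.95,4.37): [(0, 0) (16.573, 0) (21.9297, 17) (0, 17)]  |A|=327.2732
3. ⊥bis P2·P1 via (13.325,4.21): [(0, 0) (10.1995, 0) (21.273, 14.9157) (21.9297, 17) (0, 17)]  |A|=279.7404
4. ⊥bis P2·P3 via (7.605,8.645): [(0.345, 0) (10.1995, 0) (21.273, 14.9157) (21.9297, 17) (14.6215, 17)]  |A|=152.5255
5. ⊥bis P2·P4 via (11.94,9.66): [(9.9651, 11.4554) (0.345, 0) (10.1995, 0) (15.1826, 6.7122)]  |A|=85.7717
6. canonical 4-gon: [(9.9651, 11.4554) (0.345, 0) (10.1995, 0) (15.1826, 6.7122)]
7. shoelace: 85.7717

Area of P2's cell: 85.7717 (4 vertices)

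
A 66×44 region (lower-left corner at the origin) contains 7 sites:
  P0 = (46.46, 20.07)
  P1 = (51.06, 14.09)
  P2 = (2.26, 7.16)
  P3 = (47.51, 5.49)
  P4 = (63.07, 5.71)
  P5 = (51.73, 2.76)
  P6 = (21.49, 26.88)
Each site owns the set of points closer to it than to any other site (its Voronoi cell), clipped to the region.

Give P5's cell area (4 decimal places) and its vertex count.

1. box [0,66]×[0,44]: [(0, 0) (66, 0) (66, 44) (0, 44)]
2. ⊥bis P5·P0 via (49.095,11.415): [(11.6009, 0) (66, 0) (66, 16.5617)]  |A|=450.4703
3. ⊥bis P5·P1 via (51.395,8.425): [(36.3521, 7.5354) (11.6009, 0) (66, 0) (66, 9.2887)]  |A|=342.6552
4. ⊥bis P5·P2 via (26.995,4.96): [(36.3521, 7.5354) (26.97, 4.6791) (26.5538, 0) (66, 0) (66, 9.2887)]  |A|=307.6722
5. ⊥bis P5·P3 via (49.62,4.125): [(52.4418, 8.4869) (46.9515, 0) (66, 0) (66, 9.2887)]  |A|=143.8004
6. ⊥bis P5·P4 via (57.4,4.235): [(56.2355, 8.7112) (52.4418, 8.4869) (46.9515, 0) (58.5017, 0)]  |A|=65.7912
7. ⊥bis P5·P6 via (36.61,14.82): [(56.2355, 8.7112) (52.4418, 8.4869) (46.9515, 0) (58.5017, 0)]  |A|=65.7912
8. canonical 4-gon: [(56.2355, 8.7112) (52.4418, 8.4869) (46.9515, 0) (58.5017, 0)]
9. shoelace: 65.7912

Area of P5's cell: 65.7912 (4 vertices)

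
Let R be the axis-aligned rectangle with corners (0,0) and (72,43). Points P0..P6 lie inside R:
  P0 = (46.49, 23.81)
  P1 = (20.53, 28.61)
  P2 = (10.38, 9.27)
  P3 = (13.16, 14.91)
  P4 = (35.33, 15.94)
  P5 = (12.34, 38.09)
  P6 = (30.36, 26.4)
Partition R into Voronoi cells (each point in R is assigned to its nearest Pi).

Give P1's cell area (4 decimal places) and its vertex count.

Area of P1's cell: 219.6319 (4 vertices)

1. box [0,72]×[0,43]: [(0, 0) (72, 0) (72, 43) (0, 43)]
2. ⊥bis P1·P0 via (33.51,26.21): [(0, 0) (28.6638, 0) (36.6145, 43) (0, 43)]  |A|=1403.4822
3. ⊥bis P1·P2 via (15.455,18.94): [(0, 27.0511) (30.6876, 10.9456) (36.6145, 43) (0, 43)]  |A|=831.5441
4. ⊥bis P1·P3 via (16.845,21.76): [(0, 30.8219) (31.254, 14.0086) (36.6145, 43) (0, 43)]  |A|=721.0596
5. ⊥bis P1·P4 via (27.93,22.275): [(0, 30.8219) (24.1328, 17.8395) (34.1192, 29.5047) (36.6145, 43) (0, 43)]  |A|=660.3967
6. ⊥bis P1·P5 via (16.435,33.35): [(8.3249, 26.3435) (24.1328, 17.8395) (34.1192, 29.5047) (36.6145, 43) (27.605, 43)]  |A|=379.8044
7. ⊥bis P1·P6 via (25.445,27.505): [(8.3249, 26.3435) (23.3649, 18.2526) (28.9286, 43) (27.605, 43)]  |A|=219.6319
8. canonical 4-gon: [(8.3249, 26.3435) (23.3649, 18.2526) (28.9286, 43) (27.605, 43)]
9. shoelace: 219.6319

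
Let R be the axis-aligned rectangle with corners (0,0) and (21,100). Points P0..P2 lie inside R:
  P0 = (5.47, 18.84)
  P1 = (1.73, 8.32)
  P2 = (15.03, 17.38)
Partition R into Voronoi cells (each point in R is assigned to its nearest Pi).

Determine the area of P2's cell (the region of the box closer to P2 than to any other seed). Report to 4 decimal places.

Area of P2's cell: 542.2500

1. box [0,21]×[0,100]: [(0, 0) (21, 0) (21, 100) (0, 100)]
2. ⊥bis P2·P0 via (10.25,18.11): [(7.4842, 0) (21, 0) (21, 88.5004)]  |A|=598.0749
3. ⊥bis P2·P1 via (8.38,12.85): [(9.2513, 11.5709) (17.1335, 0) (21, 0) (21, 88.5004)]  |A|=542.25
4. canonical 4-gon: [(9.2513, 11.5709) (17.1335, 0) (21, 0) (21, 88.5004)]
5. shoelace: 542.25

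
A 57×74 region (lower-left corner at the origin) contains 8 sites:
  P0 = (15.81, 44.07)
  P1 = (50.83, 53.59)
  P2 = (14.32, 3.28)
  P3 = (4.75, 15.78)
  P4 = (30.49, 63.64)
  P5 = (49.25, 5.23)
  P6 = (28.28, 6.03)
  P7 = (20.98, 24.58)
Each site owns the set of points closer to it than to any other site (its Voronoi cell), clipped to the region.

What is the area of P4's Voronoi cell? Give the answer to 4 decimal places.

Area of P4's cell: 733.8433

1. box [0,57]×[0,74]: [(0, 0) (57, 0) (57, 74) (0, 74)]
2. ⊥bis P4·P0 via (23.15,53.855): [(0, 71.2205) (57, 28.4632) (57, 74) (0, 74)]  |A|=1377.0165
3. ⊥bis P4·P1 via (40.66,58.615): [(0, 71.2205) (34.2091, 45.5592) (48.2617, 74) (0, 74)]  |A|=733.8433
4. ⊥bis P4·P2 via (22.405,33.46): [(0, 71.2205) (34.2091, 45.5592) (48.2617, 74) (0, 74)]  |A|=733.8433
5. ⊥bis P4·P3 via (17.62,39.71): [(0, 71.2205) (34.2091, 45.5592) (48.2617, 74) (0, 74)]  |A|=733.8433
6. ⊥bis P4·P5 via (39.87,34.435): [(0, 71.2205) (34.2091, 45.5592) (48.2617, 74) (0, 74)]  |A|=733.8433
7. ⊥bis P4·P6 via (29.385,34.835): [(0, 71.2205) (34.2091, 45.5592) (48.2617, 74) (0, 74)]  |A|=733.8433
8. ⊥bis P4·P7 via (25.735,44.11): [(0, 71.2205) (34.2091, 45.5592) (48.2617, 74) (0, 74)]  |A|=733.8433
9. canonical 4-gon: [(0, 71.2205) (34.2091, 45.5592) (48.2617, 74) (0, 74)]
10. shoelace: 733.8433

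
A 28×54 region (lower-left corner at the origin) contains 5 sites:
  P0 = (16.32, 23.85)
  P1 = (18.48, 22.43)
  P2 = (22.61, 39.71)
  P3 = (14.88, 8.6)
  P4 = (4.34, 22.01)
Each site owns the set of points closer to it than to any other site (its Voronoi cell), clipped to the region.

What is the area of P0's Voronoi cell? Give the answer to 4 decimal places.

1. box [0,28]×[0,54]: [(0, 0) (28, 0) (28, 54) (0, 54)]
2. ⊥bis P0·P1 via (17.4,23.14): [(0, 0) (2.1876, 0) (28, 39.2639) (28, 54) (0, 54)]  |A|=1005.2515
3. ⊥bis P0·P2 via (19.465,31.78): [(0, 39.4997) (0, 0) (2.1876, 0) (22.3324, 30.6428)]  |A|=474.5788
4. ⊥bis P0·P3 via (15.6,16.225): [(0, 39.4997) (0, 17.698) (13.0145, 16.4691) (22.3324, 30.6428)]  |A|=341.3991
5. ⊥bis P0·P4 via (10.33,22.93): [(8.29, 36.2119) (11.2974, 16.6313) (13.0145, 16.4691) (22.3324, 30.6428)]  |A|=142.0294
6. canonical 4-gon: [(8.29, 36.2119) (11.2974, 16.6313) (13.0145, 16.4691) (22.3324, 30.6428)]
7. shoelace: 142.0294

Area of P0's cell: 142.0294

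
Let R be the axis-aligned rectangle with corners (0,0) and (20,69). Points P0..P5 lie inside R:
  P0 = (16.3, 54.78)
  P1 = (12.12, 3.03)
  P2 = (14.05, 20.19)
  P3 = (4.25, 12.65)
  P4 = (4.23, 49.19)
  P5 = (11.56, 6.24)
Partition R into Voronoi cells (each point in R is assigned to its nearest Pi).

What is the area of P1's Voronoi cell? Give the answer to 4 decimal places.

Area of P1's cell: 84.7015

1. box [0,20]×[0,69]: [(0, 0) (20, 0) (20, 69) (0, 69)]
2. ⊥bis P1·P0 via (14.21,28.905): [(0, 30.0528) (0, 0) (20, 0) (20, 28.4373)]  |A|=584.9011
3. ⊥bis P1·P2 via (13.085,11.61): [(0, 13.0817) (0, 0) (20, 0) (20, 10.8323)]  |A|=239.1395
4. ⊥bis P1·P3 via (8.185,7.84): [(12.8286, 11.6388) (0, 1.144) (0, 0) (20, 0) (20, 10.8323)]  |A|=162.5675
5. ⊥bis P1·P4 via (8.175,26.11): [(12.8286, 11.6388) (0, 1.144) (0, 0) (20, 0) (20, 10.8323)]  |A|=162.5675
6. ⊥bis P1·P5 via (11.84,4.635): [(2.2148, 2.9558) (0, 1.144) (0, 0) (20, 0) (20, 6.0586)]  |A|=84.7015
7. canonical 5-gon: [(2.2148, 2.9558) (0, 1.144) (0, 0) (20, 0) (20, 6.0586)]
8. shoelace: 84.7015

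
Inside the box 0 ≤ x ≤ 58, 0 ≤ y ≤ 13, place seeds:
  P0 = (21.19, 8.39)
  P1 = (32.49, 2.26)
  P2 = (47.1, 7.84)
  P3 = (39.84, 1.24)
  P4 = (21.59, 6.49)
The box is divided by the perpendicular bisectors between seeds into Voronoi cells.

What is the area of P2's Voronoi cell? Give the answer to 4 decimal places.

1. box [0,58]×[0,13]: [(0, 0) (58, 0) (58, 13) (0, 13)]
2. ⊥bis P2·P0 via (34.145,8.115): [(33.9727, 0) (58, 0) (58, 13) (34.2487, 13)]  |A|=310.5607
3. ⊥bis P2·P1 via (39.795,5.05): [(41.7237, 0) (58, 0) (58, 13) (36.7587, 13)]  |A|=243.8644
4. ⊥bis P2·P3 via (43.47,4.54): [(37.4684, 11.1418) (47.5973, 0) (58, 0) (58, 13) (36.7587, 13)]  |A|=211.1435
5. ⊥bis P2·P4 via (34.345,7.165): [(37.4684, 11.1418) (47.5973, 0) (58, 0) (58, 13) (36.7587, 13)]  |A|=211.1435
6. canonical 5-gon: [(37.4684, 11.1418) (47.5973, 0) (58, 0) (58, 13) (36.7587, 13)]
7. shoelace: 211.1435

Area of P2's cell: 211.1435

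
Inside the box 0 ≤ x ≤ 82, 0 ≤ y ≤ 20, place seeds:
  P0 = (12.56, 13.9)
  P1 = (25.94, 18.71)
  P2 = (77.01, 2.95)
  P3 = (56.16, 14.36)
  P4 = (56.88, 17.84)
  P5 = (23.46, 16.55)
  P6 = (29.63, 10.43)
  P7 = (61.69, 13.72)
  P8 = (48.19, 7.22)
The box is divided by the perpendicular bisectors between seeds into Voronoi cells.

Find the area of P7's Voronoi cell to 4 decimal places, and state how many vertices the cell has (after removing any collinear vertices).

Area of P7's cell: 227.9607 (6 vertices)

1. box [0,82]×[0,20]: [(0, 0) (82, 0) (82, 20) (0, 20)]
2. ⊥bis P7·P0 via (37.125,13.81): [(37.0744, 0) (82, 0) (82, 20) (37.1477, 20)]  |A|=897.7792
3. ⊥bis P7·P1 via (43.815,16.215): [(41.5517, 0) (82, 0) (82, 20) (44.3433, 20)]  |A|=781.0498
4. ⊥bis P7·P2 via (69.35,8.335): [(41.5517, 0) (63.4905, 0) (77.5505, 20) (44.3433, 20)]  |A|=551.4598
5. ⊥bis P7·P3 via (58.925,14.04): [(57.3001, 0) (63.4905, 0) (77.5505, 20) (59.6148, 20)]  |A|=241.2612
6. ⊥bis P7·P4 via (59.285,15.78): [(59.1016, 15.5659) (57.3001, 0) (63.4905, 0) (77.5505, 20) (62.8996, 20)]  |A|=233.9784
7. ⊥bis P7·P5 via (42.575,15.135): [(59.1016, 15.5659) (57.3001, 0) (63.4905, 0) (77.5505, 20) (62.8996, 20)]  |A|=233.9784
8. ⊥bis P7·P6 via (45.66,12.075): [(59.1016, 15.5659) (57.3001, 0) (63.4905, 0) (77.5505, 20) (62.8996, 20)]  |A|=233.9784
9. ⊥bis P7·P8 via (54.94,10.47): [(59.1016, 15.5659) (57.8197, 4.4892) (59.9811, 0) (63.4905, 0) (77.5505, 20) (62.8996, 20)]  |A|=227.9607
10. canonical 6-gon: [(59.1016, 15.5659) (57.8197, 4.4892) (59.9811, 0) (63.4905, 0) (77.5505, 20) (62.8996, 20)]
11. shoelace: 227.9607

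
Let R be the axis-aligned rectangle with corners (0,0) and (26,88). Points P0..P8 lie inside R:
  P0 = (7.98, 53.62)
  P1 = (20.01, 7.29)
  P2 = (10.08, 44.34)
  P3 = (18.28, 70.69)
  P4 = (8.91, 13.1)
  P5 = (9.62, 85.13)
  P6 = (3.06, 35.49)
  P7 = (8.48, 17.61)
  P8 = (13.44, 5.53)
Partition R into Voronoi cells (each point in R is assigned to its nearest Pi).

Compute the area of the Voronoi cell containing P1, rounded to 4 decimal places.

Area of P1's cell: 189.2483

1. box [0,26]×[0,88]: [(0, 0) (26, 0) (26, 88) (0, 88)]
2. ⊥bis P1·P0 via (13.995,30.455): [(0, 26.8211) (0, 0) (26, 0) (26, 33.5722)]  |A|=785.1126
3. ⊥bis P1·P2 via (15.045,25.815): [(0, 21.7827) (0, 0) (26, 0) (26, 28.7511)]  |A|=656.9396
4. ⊥bis P1·P3 via (19.145,38.99): [(0, 21.7827) (0, 0) (26, 0) (26, 28.7511)]  |A|=656.9396
5. ⊥bis P1·P4 via (14.46,10.195): [(23.8745, 28.1815) (9.1237, 0) (26, 0) (26, 28.7511)]  |A|=268.3542
6. ⊥bis P1·P5 via (14.815,46.21): [(23.8745, 28.1815) (9.1237, 0) (26, 0) (26, 28.7511)]  |A|=268.3542
7. ⊥bis P1·P6 via (11.535,21.39): [(23.8745, 28.1815) (9.1237, 0) (26, 0) (26, 28.7511)]  |A|=268.3542
8. ⊥bis P1·P7 via (14.245,12.45): [(17.6055, 16.2046) (9.1237, 0) (26, 0) (26, 25.5833)]  |A|=244.1153
9. ⊥bis P1·P8 via (16.725,6.41): [(17.6055, 16.2046) (15.2875, 11.776) (18.4421, 0) (26, 0) (26, 25.5833)]  |A|=189.2483
10. canonical 5-gon: [(17.6055, 16.2046) (15.2875, 11.776) (18.4421, 0) (26, 0) (26, 25.5833)]
11. shoelace: 189.2483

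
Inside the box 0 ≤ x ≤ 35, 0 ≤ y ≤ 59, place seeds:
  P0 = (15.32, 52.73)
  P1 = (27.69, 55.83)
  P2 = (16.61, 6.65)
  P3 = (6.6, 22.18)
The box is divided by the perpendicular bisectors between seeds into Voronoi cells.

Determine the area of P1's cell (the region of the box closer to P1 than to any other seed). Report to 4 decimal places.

Area of P1's cell: 318.0163

1. box [0,35]×[0,59]: [(0, 0) (35, 0) (35, 59) (0, 59)]
2. ⊥bis P1·P0 via (21.505,54.28): [(35, 0.4306) (35, 59) (20.3221, 59)]  |A|=429.8368
3. ⊥bis P1·P2 via (22.15,31.24): [(27.5859, 30.0153) (35, 28.345) (35, 59) (20.3221, 59)]  |A|=326.3566
4. ⊥bis P1·P3 via (17.145,39.005): [(26.8587, 32.917) (33.6785, 28.6427) (35, 28.345) (35, 59) (20.3221, 59)]  |A|=318.0163
5. canonical 5-gon: [(26.8587, 32.917) (33.6785, 28.6427) (35, 28.345) (35, 59) (20.3221, 59)]
6. shoelace: 318.0163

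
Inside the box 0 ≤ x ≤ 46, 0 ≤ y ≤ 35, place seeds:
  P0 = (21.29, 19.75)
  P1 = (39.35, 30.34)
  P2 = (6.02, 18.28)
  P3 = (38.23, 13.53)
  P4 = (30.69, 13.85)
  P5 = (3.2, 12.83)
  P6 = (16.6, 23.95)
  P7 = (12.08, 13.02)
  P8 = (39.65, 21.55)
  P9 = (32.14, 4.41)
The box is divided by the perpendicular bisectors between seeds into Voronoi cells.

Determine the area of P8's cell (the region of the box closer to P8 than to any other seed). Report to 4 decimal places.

1. box [0,46]×[0,35]: [(0, 0) (46, 0) (46, 35) (0, 35)]
2. ⊥bis P8·P0 via (30.47,20.65): [(32.4945, 0) (46, 0) (46, 35) (29.0631, 35)]  |A|=532.7412
3. ⊥bis P8·P1 via (39.5,25.945): [(29.9827, 25.6202) (32.4945, 0) (46, 0) (46, 26.1668)]  |A|=382.5673
4. ⊥bis P8·P2 via (22.835,19.915): [(29.9827, 25.6202) (32.4945, 0) (46, 0) (46, 26.1668)]  |A|=382.5673
5. ⊥bis P8·P3 via (38.94,17.54): [(29.9827, 25.6202) (30.6307, 19.0112) (46, 16.29) (46, 26.1668)]  |A|=129.0062
6. ⊥bis P8·P4 via (35.17,17.7): [(29.9827, 25.6202) (30.1912, 23.4935) (34.6556, 18.2986) (46, 16.29) (46, 26.1668)]  |A|=120.1424
7. ⊥bis P8·P5 via (21.425,17.19): [(29.9827, 25.6202) (30.1912, 23.4935) (34.6556, 18.2986) (46, 16.29) (46, 26.1668)]  |A|=120.1424
8. ⊥bis P8·P6 via (28.125,22.75): [(29.9827, 25.6202) (30.1912, 23.4935) (34.6556, 18.2986) (46, 16.29) (46, 26.1668)]  |A|=120.1424
9. ⊥bis P8·P7 via (25.865,17.285): [(29.9827, 25.6202) (30.1912, 23.4935) (34.6556, 18.2986) (46, 16.29) (46, 26.1668)]  |A|=120.1424
10. ⊥bis P8·P9 via (35.895,12.98): [(29.9827, 25.6202) (30.1912, 23.4935) (34.6556, 18.2986) (46, 16.29) (46, 26.1668)]  |A|=120.1424
11. canonical 5-gon: [(29.9827, 25.6202) (30.1912, 23.4935) (34.6556, 18.2986) (46, 16.29) (46, 26.1668)]
12. shoelace: 120.1424

Area of P8's cell: 120.1424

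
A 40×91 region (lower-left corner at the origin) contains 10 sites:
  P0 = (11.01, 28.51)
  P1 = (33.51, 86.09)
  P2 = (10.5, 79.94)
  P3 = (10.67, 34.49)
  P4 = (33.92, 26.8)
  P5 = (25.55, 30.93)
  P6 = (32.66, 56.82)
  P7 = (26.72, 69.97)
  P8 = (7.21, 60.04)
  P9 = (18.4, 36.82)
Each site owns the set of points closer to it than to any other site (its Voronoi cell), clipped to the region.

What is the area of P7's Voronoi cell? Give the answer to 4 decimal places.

1. box [0,40]×[0,91]: [(0, 0) (40, 0) (40, 91) (0, 91)]
2. ⊥bis P7·P0 via (18.865,49.24): [(0, 56.3883) (40, 41.2315) (40, 91) (0, 91)]  |A|=1687.6029
3. ⊥bis P7·P1 via (30.115,78.03): [(0, 90.7149) (0, 56.3883) (40, 41.2315) (40, 73.8663)]  |A|=1339.2269
4. ⊥bis P7·P2 via (18.61,74.955): [(22.4775, 81.247) (5.8379, 54.1762) (40, 41.2315) (40, 73.8663)]  |A|=856.0164
5. ⊥bis P7·P3 via (18.695,52.23): [(22.4775, 81.247) (7.6991, 57.2042) (40, 42.5923) (40, 73.8663)]  |A|=770.272
6. ⊥bis P7·P4 via (30.32,48.385): [(22.4775, 81.247) (7.6991, 57.2042) (28.0366, 48.0042) (40, 49.9995) (40, 73.8663)]  |A|=725.9647
7. ⊥bis P7·P5 via (26.135,50.45): [(22.4775, 81.247) (7.6991, 57.2042) (22.3812, 50.5625) (40, 50.0345) (40, 73.8663)]  |A|=704.7109
8. ⊥bis P7·P6 via (29.69,63.395): [(22.4775, 81.247) (7.6991, 57.2042) (11.8389, 55.3315) (40, 68.0521) (40, 73.8663)]  |A|=411.7838
9. ⊥bis P7·P8 via (16.965,65.005): [(22.4775, 81.247) (14.9398, 68.984) (20.01, 59.0224) (40, 68.0521) (40, 73.8663)]  |A|=330.5653
10. ⊥bis P7·P9 via (22.56,53.395): [(22.4775, 81.247) (14.9398, 68.984) (20.01, 59.0224) (40, 68.0521) (40, 73.8663)]  |A|=330.5653
11. canonical 5-gon: [(22.4775, 81.247) (14.9398, 68.984) (20.01, 59.0224) (40, 68.0521) (40, 73.8663)]
12. shoelace: 330.5653

Area of P7's cell: 330.5653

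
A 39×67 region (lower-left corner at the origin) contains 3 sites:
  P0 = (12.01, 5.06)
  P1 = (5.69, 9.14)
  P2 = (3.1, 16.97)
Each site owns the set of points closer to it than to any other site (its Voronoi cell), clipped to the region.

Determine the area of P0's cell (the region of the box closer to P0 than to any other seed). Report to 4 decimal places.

1. box [0,39]×[0,67]: [(0, 0) (39, 0) (39, 67) (0, 67)]
2. ⊥bis P0·P1 via (8.85,7.1): [(4.2665, 0) (39, 0) (39, 53.8029)]  |A|=934.3834
3. ⊥bis P0·P2 via (7.555,11.015): [(14.9478, 16.5457) (4.2665, 0) (39, 0) (39, 34.5393)]  |A|=702.7178
4. canonical 4-gon: [(14.9478, 16.5457) (4.2665, 0) (39, 0) (39, 34.5393)]
5. shoelace: 702.7178

Area of P0's cell: 702.7178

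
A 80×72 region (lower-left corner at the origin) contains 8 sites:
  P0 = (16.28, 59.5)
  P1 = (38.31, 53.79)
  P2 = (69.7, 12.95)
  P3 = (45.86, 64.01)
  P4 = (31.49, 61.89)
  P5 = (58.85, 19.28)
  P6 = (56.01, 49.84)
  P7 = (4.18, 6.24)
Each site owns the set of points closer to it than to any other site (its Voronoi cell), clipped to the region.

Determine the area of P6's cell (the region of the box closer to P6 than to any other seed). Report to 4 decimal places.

1. box [0,80]×[0,72]: [(0, 0) (80, 0) (80, 72) (0, 72)]
2. ⊥bis P6·P0 via (36.145,54.67): [(22.8525, 0) (80, 0) (80, 72) (40.3586, 72)]  |A|=3484.4001
3. ⊥bis P6·P1 via (47.16,51.815): [(35.5968, 0) (80, 0) (80, 72) (51.6646, 72)]  |A|=2618.5922
4. ⊥bis P6·P2 via (62.855,31.395): [(40.7743, 23.2008) (80, 37.7576) (80, 72) (51.6646, 72)]  |A|=1362.9644
5. ⊥bis P6·P3 via (50.935,56.925): [(47.7991, 54.6787) (40.7743, 23.2008) (80, 37.7576) (80, 72) (71.9806, 72)]  |A|=1187.0147
6. ⊥bis P6·P4 via (43.75,55.865): [(47.7991, 54.6787) (40.7743, 23.2008) (80, 37.7576) (80, 72) (71.9806, 72)]  |A|=1187.0147
7. ⊥bis P6·P5 via (57.43,34.56): [(47.7991, 54.6787) (43.0103, 33.2199) (76.0453, 36.29) (80, 37.7576) (80, 72) (71.9806, 72)]  |A|=1024.9555
8. ⊥bis P6·P7 via (30.095,28.04): [(47.7991, 54.6787) (43.0103, 33.2199) (76.0453, 36.29) (80, 37.7576) (80, 72) (71.9806, 72)]  |A|=1024.9555
9. canonical 6-gon: [(47.7991, 54.6787) (43.0103, 33.2199) (76.0453, 36.29) (80, 37.7576) (80, 72) (71.9806, 72)]
10. shoelace: 1024.9555

Area of P6's cell: 1024.9555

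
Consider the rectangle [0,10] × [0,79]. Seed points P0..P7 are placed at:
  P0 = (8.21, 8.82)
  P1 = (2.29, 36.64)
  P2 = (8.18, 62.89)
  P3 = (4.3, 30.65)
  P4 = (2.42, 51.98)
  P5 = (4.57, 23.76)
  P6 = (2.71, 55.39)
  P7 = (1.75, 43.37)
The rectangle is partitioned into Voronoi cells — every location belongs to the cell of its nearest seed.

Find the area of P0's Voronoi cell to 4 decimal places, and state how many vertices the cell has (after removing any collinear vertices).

Area of P0's cell: 159.5134 (4 vertices)

1. box [0,10]×[0,79]: [(0, 0) (10, 0) (10, 79) (0, 79)]
2. ⊥bis P0·P1 via (5.25,22.73): [(0, 21.6128) (0, 0) (10, 0) (10, 23.7408)]  |A|=226.768
3. ⊥bis P0·P2 via (8.195,35.855): [(0, 21.6128) (0, 0) (10, 0) (10, 23.7408)]  |A|=226.768
4. ⊥bis P0·P3 via (6.255,19.735): [(0, 18.6147) (0, 0) (10, 0) (10, 20.4058)]  |A|=195.1022
5. ⊥bis P0·P4 via (5.315,30.4): [(0, 18.6147) (0, 0) (10, 0) (10, 20.4058)]  |A|=195.1022
6. ⊥bis P0·P5 via (6.39,16.29): [(0, 14.7331) (0, 0) (10, 0) (10, 17.1695)]  |A|=159.5134
7. ⊥bis P0·P6 via (5.46,32.105): [(0, 14.7331) (0, 0) (10, 0) (10, 17.1695)]  |A|=159.5134
8. ⊥bis P0·P7 via (4.98,26.095): [(0, 14.7331) (0, 0) (10, 0) (10, 17.1695)]  |A|=159.5134
9. canonical 4-gon: [(0, 14.7331) (0, 0) (10, 0) (10, 17.1695)]
10. shoelace: 159.5134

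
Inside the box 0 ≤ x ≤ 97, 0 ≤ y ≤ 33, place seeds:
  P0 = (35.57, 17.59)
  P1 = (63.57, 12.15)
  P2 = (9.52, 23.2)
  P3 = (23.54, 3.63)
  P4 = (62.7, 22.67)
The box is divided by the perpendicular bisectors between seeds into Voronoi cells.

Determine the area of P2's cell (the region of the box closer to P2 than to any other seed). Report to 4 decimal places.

1. box [0,97]×[0,33]: [(0, 0) (97, 0) (97, 33) (0, 33)]
2. ⊥bis P2·P0 via (22.545,20.395): [(0, 0) (18.1528, 0) (25.2596, 33) (0, 33)]  |A|=716.3043
3. ⊥bis P2·P1 via (36.545,17.675): [(0, 0) (18.1528, 0) (25.2596, 33) (0, 33)]  |A|=716.3043
4. ⊥bis P2·P3 via (16.53,13.415): [(0, 1.5729) (21.8649, 17.2369) (25.2596, 33) (0, 33)]  |A|=542.6595
5. ⊥bis P2·P4 via (36.11,22.935): [(0, 1.5729) (21.8649, 17.2369) (25.2596, 33) (0, 33)]  |A|=542.6595
6. canonical 4-gon: [(0, 1.5729) (21.8649, 17.2369) (25.2596, 33) (0, 33)]
7. shoelace: 542.6595

Area of P2's cell: 542.6595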